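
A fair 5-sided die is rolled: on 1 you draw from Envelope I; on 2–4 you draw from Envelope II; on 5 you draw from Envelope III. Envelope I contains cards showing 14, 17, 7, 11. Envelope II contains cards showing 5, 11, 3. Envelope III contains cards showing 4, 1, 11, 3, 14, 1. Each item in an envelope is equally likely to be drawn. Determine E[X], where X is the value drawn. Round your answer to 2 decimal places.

E[X | Envelope I] = (14 + 17 + 7 + 11)/4 = 49/4
E[X | Envelope II] = (5 + 11 + 3)/3 = 19/3
E[X | Envelope III] = (4 + 1 + 11 + 3 + 14 + 1)/6 = 17/3
E[X] = (1/5)·49/4 + (3/5)·19/3 + (1/5)·17/3 = 443/60 ≈ 7.38

7.38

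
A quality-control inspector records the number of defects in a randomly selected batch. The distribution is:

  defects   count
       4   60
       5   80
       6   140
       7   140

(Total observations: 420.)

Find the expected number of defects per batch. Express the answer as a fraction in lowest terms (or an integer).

41/7

Total = 420, so P(defects=4) = 60/420, etc.
E[X] = (1/7)·4 + (4/21)·5 + (1/3)·6 + (1/3)·7
     = 41/7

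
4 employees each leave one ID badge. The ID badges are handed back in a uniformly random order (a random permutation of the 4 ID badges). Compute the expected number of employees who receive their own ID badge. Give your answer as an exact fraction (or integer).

1

Let Xᵢ = 1 if person i gets their own ID badge. For each i, P(Xᵢ=1) = 1/4.
By linearity of expectation, E[X₁+…+X_4] = 4·(1/4) = 1.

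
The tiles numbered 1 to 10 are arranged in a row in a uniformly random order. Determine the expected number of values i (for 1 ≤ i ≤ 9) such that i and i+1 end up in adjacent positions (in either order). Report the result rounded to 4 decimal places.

1.8000

For each i ∈ {1,…,9}, let Xᵢ = 1 if i and i+1 are adjacent. P(Xᵢ=1) = 2·(10−1)!/10! = 2/10.
By linearity, E[ΣXᵢ] = (9)·(2/10) = 9/5.
≈ 1.8000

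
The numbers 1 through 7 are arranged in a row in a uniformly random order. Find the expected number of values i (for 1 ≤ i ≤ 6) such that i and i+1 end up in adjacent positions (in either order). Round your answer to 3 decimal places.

1.714

For each i ∈ {1,…,6}, let Xᵢ = 1 if i and i+1 are adjacent. P(Xᵢ=1) = 2·(7−1)!/7! = 2/7.
By linearity, E[ΣXᵢ] = (6)·(2/7) = 12/7.
≈ 1.714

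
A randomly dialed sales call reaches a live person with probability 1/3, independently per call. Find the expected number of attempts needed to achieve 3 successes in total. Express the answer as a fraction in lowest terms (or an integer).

9

By linearity (sum of 3 independent geometric waits), E[trials] = 3/p = 3/(1/3) = 9.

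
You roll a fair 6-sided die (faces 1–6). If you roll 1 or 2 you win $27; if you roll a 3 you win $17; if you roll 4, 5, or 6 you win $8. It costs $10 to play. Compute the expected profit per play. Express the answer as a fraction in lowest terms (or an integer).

E[payout] = (1/2)·8 + (1/6)·17 + (1/3)·27 = 95/6
Expected profit = 95/6 − 10 = 35/6

35/6 dollars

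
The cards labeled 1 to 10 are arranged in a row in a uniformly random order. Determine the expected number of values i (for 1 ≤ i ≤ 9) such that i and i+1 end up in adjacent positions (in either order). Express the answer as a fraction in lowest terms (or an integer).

9/5

For each i ∈ {1,…,9}, let Xᵢ = 1 if i and i+1 are adjacent. P(Xᵢ=1) = 2·(10−1)!/10! = 2/10.
By linearity, E[ΣXᵢ] = (9)·(2/10) = 9/5.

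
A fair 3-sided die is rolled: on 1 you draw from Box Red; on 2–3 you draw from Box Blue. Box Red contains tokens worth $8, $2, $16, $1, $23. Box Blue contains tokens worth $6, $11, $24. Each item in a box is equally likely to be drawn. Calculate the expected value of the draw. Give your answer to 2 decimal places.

E[X | Box Red] = (8 + 2 + 16 + 1 + 23)/5 = 10
E[X | Box Blue] = (6 + 11 + 24)/3 = 41/3
E[X] = (1/3)·10 + (2/3)·41/3 = 112/9 ≈ 12.44

$12.44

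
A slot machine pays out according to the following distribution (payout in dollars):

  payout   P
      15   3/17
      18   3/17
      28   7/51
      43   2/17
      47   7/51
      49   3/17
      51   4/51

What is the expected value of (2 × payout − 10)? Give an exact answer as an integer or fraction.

E[2x-10] = (3/17)·20 + (3/17)·26 + (7/51)·46 + (2/17)·76 + (7/51)·84 + (3/17)·88 + (4/51)·92
     = 980/17

980/17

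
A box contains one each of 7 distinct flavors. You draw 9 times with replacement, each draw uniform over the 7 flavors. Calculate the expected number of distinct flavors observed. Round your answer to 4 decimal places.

Let Xⱼ=1 if type j appears at least once. P(Xⱼ=1) = 1 − ((7−1)/7)^9 = 30275911/40353607.
E[#distinct] = 7·30275911/40353607 = 30275911/5764801.
≈ 5.2519

5.2519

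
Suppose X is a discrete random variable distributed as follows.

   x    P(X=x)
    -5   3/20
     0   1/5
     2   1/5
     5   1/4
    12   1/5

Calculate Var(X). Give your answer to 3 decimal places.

28.710

E[X] = (3/20)·(-5) + (1/5)·0 + (1/5)·2 + (1/4)·5 + (1/5)·12 = 33/10
E[X²] = (3/20)·25 + (1/5)·0 + (1/5)·4 + (1/4)·25 + (1/5)·144 = 198/5
Var(X) = 198/5 − (33/10)² = 2871/100 ≈ 28.710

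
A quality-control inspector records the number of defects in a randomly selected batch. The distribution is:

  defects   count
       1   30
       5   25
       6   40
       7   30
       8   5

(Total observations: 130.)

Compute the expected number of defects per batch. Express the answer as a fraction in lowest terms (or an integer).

129/26

Total = 130, so P(defects=1) = 30/130, etc.
E[X] = (3/13)·1 + (5/26)·5 + (4/13)·6 + (3/13)·7 + (1/26)·8
     = 129/26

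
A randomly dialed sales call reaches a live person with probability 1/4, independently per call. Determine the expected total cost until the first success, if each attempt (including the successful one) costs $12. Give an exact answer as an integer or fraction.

$48

E[#attempts] = 1/p = 4; E[cost] = 12·4 = 48.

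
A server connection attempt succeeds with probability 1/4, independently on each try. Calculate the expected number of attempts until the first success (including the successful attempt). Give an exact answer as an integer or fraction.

4

For a geometric distribution, E[trials] = 1/p = 1/(1/4) = 4.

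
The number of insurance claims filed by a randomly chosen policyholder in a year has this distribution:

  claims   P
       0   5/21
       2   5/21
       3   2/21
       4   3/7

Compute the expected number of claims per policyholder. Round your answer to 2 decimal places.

E[X] = (5/21)·0 + (5/21)·2 + (2/21)·3 + (3/7)·4
     = 52/21 ≈ 2.48

2.48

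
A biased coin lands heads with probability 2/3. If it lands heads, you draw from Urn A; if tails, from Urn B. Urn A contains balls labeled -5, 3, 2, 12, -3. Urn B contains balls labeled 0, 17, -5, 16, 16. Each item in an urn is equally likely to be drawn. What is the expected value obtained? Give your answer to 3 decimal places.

E[X | Urn A] = (-5 + 3 + 2 + 12 − 3)/5 = 9/5
E[X | Urn B] = (0 + 17 − 5 + 16 + 16)/5 = 44/5
E[X] = (2/3)·9/5 + (1/3)·44/5 = 62/15 ≈ 4.133

4.133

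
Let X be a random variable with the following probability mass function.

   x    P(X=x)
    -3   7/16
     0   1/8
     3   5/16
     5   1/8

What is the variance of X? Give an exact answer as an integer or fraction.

E[X] = (7/16)·(-3) + (1/8)·0 + (5/16)·3 + (1/8)·5 = 1/4
E[X²] = (7/16)·9 + (1/8)·0 + (5/16)·9 + (1/8)·25 = 79/8
Var(X) = 79/8 − (1/4)² = 157/16

157/16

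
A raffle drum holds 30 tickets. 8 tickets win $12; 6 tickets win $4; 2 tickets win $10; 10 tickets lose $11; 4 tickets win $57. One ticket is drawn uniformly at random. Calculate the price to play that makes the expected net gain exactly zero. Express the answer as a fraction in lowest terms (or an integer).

E[payout] = (8/30)·12 + (6/30)·4 + (2/30)·10 + (10/30)·(-11) + (4/30)·57 = 43/5
Fair fee = E[payout] = 43/5

43/5 dollars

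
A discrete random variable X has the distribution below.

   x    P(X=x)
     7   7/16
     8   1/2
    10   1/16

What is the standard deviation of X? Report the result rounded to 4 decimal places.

0.7680

E[X] = 123/16, E[X²] = 955/16
Var(X) = E[X²] − (E[X])² = 955/16 − 15129/256 = 151/256
SD(X) = √(151/256) ≈ 0.7680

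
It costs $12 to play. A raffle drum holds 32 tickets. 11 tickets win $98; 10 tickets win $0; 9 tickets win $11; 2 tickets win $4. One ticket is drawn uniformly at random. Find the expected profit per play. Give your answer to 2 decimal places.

E[payout] = (11/32)·98 + (10/32)·0 + (9/32)·11 + (2/32)·4 = 1185/32
Expected profit = 1185/32 − 12 = 801/32 ≈ $25.03

$25.03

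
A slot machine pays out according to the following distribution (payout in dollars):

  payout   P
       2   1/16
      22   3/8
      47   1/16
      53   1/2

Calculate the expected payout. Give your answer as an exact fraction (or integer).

605/16 dollars

E[X] = (1/16)·2 + (3/8)·22 + (1/16)·47 + (1/2)·53
     = 605/16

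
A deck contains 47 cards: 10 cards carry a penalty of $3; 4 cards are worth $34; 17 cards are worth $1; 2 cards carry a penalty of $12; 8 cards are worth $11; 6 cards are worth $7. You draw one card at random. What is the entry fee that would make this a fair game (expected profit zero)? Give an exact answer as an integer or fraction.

E[payout] = (10/47)·(-3) + (4/47)·34 + (17/47)·1 + (2/47)·(-12) + (8/47)·11 + (6/47)·7 = 229/47
Fair fee = E[payout] = 229/47

229/47 dollars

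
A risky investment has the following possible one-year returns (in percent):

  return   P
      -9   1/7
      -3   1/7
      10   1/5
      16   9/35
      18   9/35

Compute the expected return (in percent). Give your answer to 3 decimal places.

E[X] = (1/7)·(-9) + (1/7)·(-3) + (1/5)·10 + (9/35)·16 + (9/35)·18
     = 316/35 ≈ 9.029

9.029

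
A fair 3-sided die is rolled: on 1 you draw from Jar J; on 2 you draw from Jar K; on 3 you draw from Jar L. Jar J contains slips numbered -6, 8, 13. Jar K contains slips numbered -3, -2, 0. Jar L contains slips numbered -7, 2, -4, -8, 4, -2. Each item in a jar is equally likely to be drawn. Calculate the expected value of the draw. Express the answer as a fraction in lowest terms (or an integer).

5/18

E[X | Jar J] = (-6 + 8 + 13)/3 = 5
E[X | Jar K] = (-3 − 2 + 0)/3 = -5/3
E[X | Jar L] = (-7 + 2 − 4 − 8 + 4 − 2)/6 = -5/2
E[X] = (1/3)·5 + (1/3)·(-5/3) + (1/3)·(-5/2) = 5/18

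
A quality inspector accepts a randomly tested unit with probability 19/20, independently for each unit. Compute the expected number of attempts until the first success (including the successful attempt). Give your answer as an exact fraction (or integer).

For a geometric distribution, E[trials] = 1/p = 1/(19/20) = 20/19.

20/19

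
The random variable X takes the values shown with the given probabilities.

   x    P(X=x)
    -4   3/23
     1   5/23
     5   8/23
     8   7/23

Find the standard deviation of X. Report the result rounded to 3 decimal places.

E[X] = 89/23, E[X²] = 701/23
Var(X) = E[X²] − (E[X])² = 701/23 − 7921/529 = 8202/529
SD(X) = √(8202/529) ≈ 3.938

3.938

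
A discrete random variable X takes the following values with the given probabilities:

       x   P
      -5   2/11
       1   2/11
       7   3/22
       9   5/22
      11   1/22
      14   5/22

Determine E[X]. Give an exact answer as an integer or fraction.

E[X] = (2/11)·(-5) + (2/11)·1 + (3/22)·7 + (5/22)·9 + (1/22)·11 + (5/22)·14
     = 131/22

131/22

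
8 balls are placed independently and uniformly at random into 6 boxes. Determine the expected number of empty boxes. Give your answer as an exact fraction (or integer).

390625/279936

Let Xⱼ=1 if box j is empty. P(Xⱼ=1) = ((6-1)/6)^8 = 390625/1679616.
By linearity, E[#empty] = 6·390625/1679616 = 390625/279936.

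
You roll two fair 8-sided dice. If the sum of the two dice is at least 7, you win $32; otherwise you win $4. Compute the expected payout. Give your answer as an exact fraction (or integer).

E[payout] = (15/64)·4 + (49/64)·32 = 407/16

407/16 dollars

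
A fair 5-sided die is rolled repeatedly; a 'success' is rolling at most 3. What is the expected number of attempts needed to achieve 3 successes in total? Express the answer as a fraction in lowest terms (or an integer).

5

By linearity (sum of 3 independent geometric waits), E[trials] = 3/p = 3/(3/5) = 5.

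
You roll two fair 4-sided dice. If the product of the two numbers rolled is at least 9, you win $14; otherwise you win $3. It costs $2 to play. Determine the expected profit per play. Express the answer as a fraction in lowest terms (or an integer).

15/4 dollars

E[payout] = (3/4)·3 + (1/4)·14 = 23/4
Expected profit = 23/4 − 2 = 15/4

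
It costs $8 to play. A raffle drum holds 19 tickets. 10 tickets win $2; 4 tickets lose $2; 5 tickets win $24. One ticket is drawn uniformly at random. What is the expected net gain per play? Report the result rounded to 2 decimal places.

E[payout] = (10/19)·2 + (4/19)·(-2) + (5/19)·24 = 132/19
Expected profit = 132/19 − 8 = -20/19 ≈ -$1.05

-$1.05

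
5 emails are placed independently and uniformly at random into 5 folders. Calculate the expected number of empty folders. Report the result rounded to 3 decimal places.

1.638

Let Xⱼ=1 if folder j is empty. P(Xⱼ=1) = ((5-1)/5)^5 = 1024/3125.
By linearity, E[#empty] = 5·1024/3125 = 1024/625.
≈ 1.638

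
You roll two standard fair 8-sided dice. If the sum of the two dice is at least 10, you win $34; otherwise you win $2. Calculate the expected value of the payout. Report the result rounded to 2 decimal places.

$16.00

E[payout] = (9/16)·2 + (7/16)·34 = 16
≈ $16.00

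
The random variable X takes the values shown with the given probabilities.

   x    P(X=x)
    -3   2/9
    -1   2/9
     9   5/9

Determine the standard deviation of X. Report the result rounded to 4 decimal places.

5.5064

E[X] = 37/9, E[X²] = 425/9
Var(X) = E[X²] − (E[X])² = 425/9 − 1369/81 = 2456/81
SD(X) = √(2456/81) ≈ 5.5064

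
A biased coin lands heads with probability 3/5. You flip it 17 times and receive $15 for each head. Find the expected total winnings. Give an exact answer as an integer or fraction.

E[#heads] = 17·3/5 = 51/5 (linearity over flips).
E[winnings] = 15·51/5 = 153.

$153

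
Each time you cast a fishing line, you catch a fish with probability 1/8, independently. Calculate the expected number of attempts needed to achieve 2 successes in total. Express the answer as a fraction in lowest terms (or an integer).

16

By linearity (sum of 2 independent geometric waits), E[trials] = 2/p = 2/(1/8) = 16.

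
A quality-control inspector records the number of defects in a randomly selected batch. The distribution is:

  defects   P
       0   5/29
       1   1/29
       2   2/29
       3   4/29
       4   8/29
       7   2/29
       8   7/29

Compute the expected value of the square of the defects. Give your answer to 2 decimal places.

E[X²] = (5/29)·0 + (1/29)·1 + (2/29)·4 + (4/29)·9 + (8/29)·16 + (2/29)·49 + (7/29)·64
     = 719/29 ≈ 24.79

24.79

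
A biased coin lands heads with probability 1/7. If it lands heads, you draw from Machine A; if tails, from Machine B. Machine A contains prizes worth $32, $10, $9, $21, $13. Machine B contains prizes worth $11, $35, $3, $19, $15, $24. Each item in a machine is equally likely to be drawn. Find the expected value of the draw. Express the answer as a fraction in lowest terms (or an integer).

124/7 dollars

E[X | Machine A] = (32 + 10 + 9 + 21 + 13)/5 = 17
E[X | Machine B] = (11 + 35 + 3 + 19 + 15 + 24)/6 = 107/6
E[X] = (1/7)·17 + (6/7)·107/6 = 124/7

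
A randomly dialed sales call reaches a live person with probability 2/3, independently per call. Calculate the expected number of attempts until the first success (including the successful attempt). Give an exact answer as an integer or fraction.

3/2

For a geometric distribution, E[trials] = 1/p = 1/(2/3) = 3/2.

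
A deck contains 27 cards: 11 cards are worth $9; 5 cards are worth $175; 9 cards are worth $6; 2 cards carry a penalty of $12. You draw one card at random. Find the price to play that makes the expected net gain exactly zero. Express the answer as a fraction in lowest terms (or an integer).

1004/27 dollars

E[payout] = (11/27)·9 + (5/27)·175 + (9/27)·6 + (2/27)·(-12) = 1004/27
Fair fee = E[payout] = 1004/27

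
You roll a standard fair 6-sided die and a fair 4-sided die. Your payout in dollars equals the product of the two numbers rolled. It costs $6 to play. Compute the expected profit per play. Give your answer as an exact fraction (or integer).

Distribution of the product of the two numbers rolled: 1 w.p. 1/24, 2 w.p. 1/12, 3 w.p. 1/12, 4 w.p. 1/8, 5 w.p. 1/24, 6 w.p. 1/8, …
E[payout] = (1/24)·1 + (1/12)·2 + (1/12)·3 + (1/8)·4 + (1/24)·5 + (1/8)·6 + (1/12)·8 + (1/24)·9 + (1/24)·10 + (1/8)·12 + (1/24)·15 + (1/24)·16 + (1/24)·18 + (1/24)·20 + (1/24)·24 = 35/4
Expected profit = 35/4 − 6 = 11/4

11/4 dollars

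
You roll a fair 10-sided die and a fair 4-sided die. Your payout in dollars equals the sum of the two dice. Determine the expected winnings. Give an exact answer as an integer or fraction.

Distribution of the sum of the two dice: 2 w.p. 1/40, 3 w.p. 1/20, 4 w.p. 3/40, 5 w.p. 1/10, 6 w.p. 1/10, 7 w.p. 1/10, …
E[payout] = (1/40)·2 + (1/20)·3 + (3/40)·4 + (1/10)·5 + (1/10)·6 + (1/10)·7 + (1/10)·8 + (1/10)·9 + (1/10)·10 + (1/10)·11 + (3/40)·12 + (1/20)·13 + (1/40)·14 = 8

$8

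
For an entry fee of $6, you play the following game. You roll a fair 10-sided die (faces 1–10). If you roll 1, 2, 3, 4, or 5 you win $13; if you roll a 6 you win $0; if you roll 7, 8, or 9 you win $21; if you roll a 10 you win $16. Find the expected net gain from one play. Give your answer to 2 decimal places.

$8.40

E[payout] = (1/10)·0 + (1/2)·13 + (1/10)·16 + (3/10)·21 = 72/5
Expected profit = 72/5 − 6 = 42/5 ≈ $8.40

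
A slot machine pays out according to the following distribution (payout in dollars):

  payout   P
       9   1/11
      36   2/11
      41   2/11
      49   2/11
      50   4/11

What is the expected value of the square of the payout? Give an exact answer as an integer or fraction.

E[X²] = (1/11)·81 + (2/11)·1296 + (2/11)·1681 + (2/11)·2401 + (4/11)·2500
     = 20837/11

20837/11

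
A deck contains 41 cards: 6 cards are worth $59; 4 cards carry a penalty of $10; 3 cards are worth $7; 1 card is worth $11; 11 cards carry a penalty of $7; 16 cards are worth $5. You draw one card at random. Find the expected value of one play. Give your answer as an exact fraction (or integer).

E[payout] = (6/41)·59 + (4/41)·(-10) + (3/41)·7 + (1/41)·11 + (11/41)·(-7) + (16/41)·5 = 349/41

349/41 dollars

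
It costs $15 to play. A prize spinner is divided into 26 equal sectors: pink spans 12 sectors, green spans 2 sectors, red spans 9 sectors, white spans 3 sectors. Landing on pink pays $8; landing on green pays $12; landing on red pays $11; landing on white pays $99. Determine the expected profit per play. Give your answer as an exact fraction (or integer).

E[payout] = (12/26)·8 + (2/26)·12 + (9/26)·11 + (3/26)·99 = 258/13
Expected profit = 258/13 − 15 = 63/13

63/13 dollars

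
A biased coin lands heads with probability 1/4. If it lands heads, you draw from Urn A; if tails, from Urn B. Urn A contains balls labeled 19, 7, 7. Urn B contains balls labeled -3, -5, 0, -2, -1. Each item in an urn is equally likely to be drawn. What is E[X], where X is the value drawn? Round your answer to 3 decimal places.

1.100

E[X | Urn A] = (19 + 7 + 7)/3 = 11
E[X | Urn B] = (-3 − 5 + 0 − 2 − 1)/5 = -11/5
E[X] = (1/4)·11 + (3/4)·(-11/5) = 11/10 ≈ 1.100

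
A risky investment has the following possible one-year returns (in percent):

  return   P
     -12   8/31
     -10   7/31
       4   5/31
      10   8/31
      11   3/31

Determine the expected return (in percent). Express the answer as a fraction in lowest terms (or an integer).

E[X] = (8/31)·(-12) + (7/31)·(-10) + (5/31)·4 + (8/31)·10 + (3/31)·11
     = -33/31

-33/31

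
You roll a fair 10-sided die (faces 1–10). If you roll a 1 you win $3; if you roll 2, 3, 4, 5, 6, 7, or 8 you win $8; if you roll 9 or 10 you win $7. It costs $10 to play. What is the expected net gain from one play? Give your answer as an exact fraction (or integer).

E[payout] = (1/10)·3 + (1/5)·7 + (7/10)·8 = 73/10
Expected profit = 73/10 − 10 = -27/10

-27/10 dollars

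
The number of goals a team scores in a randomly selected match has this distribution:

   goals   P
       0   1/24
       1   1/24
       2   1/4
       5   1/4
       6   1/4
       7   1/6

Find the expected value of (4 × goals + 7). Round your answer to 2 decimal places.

E[4x+7] = (1/24)·7 + (1/24)·11 + (1/4)·15 + (1/4)·27 + (1/4)·31 + (1/6)·35
     = 149/6 ≈ 24.83

24.83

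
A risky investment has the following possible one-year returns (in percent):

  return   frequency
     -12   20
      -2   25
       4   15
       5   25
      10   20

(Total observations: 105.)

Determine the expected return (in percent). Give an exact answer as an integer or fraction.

Total = 105, so P(return=-12) = 20/105, etc.
E[X] = (4/21)·(-12) + (5/21)·(-2) + (1/7)·4 + (5/21)·5 + (4/21)·10
     = 19/21

19/21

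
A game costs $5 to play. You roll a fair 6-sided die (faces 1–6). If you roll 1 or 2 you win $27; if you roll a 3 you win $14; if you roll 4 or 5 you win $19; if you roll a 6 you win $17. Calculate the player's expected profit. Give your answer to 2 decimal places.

E[payout] = (1/6)·14 + (1/6)·17 + (1/3)·19 + (1/3)·27 = 41/2
Expected profit = 41/2 − 5 = 31/2 ≈ $15.50

$15.50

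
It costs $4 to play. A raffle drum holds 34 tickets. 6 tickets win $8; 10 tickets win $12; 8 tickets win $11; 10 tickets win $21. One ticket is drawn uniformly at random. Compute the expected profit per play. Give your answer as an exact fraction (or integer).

165/17 dollars

E[payout] = (6/34)·8 + (10/34)·12 + (8/34)·11 + (10/34)·21 = 233/17
Expected profit = 233/17 − 4 = 165/17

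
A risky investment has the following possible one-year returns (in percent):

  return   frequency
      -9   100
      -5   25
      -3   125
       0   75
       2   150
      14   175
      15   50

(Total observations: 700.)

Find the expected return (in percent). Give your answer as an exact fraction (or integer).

3

Total = 700, so P(return=-9) = 100/700, etc.
E[X] = (1/7)·(-9) + (1/28)·(-5) + (5/28)·(-3) + (3/28)·0 + (3/14)·2 + (1/4)·14 + (1/14)·15
     = 3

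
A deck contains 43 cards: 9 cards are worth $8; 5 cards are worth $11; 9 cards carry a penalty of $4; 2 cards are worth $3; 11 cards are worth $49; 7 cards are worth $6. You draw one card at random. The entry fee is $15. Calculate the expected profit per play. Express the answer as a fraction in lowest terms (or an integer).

E[payout] = (9/43)·8 + (5/43)·11 + (9/43)·(-4) + (2/43)·3 + (11/43)·49 + (7/43)·6 = 678/43
Expected profit = 678/43 − 15 = 33/43

33/43 dollars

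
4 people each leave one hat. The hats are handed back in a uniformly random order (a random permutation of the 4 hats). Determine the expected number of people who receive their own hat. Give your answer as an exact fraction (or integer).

Let Xᵢ = 1 if person i gets their own hat. For each i, P(Xᵢ=1) = 1/4.
By linearity of expectation, E[X₁+…+X_4] = 4·(1/4) = 1.

1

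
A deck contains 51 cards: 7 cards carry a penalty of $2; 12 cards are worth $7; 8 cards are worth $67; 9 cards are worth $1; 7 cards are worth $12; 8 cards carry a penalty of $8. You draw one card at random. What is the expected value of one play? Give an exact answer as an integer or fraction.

E[payout] = (7/51)·(-2) + (12/51)·7 + (8/51)·67 + (9/51)·1 + (7/51)·12 + (8/51)·(-8) = 635/51

635/51 dollars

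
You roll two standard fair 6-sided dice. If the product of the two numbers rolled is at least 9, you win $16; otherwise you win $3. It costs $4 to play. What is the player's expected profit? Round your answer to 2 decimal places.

$6.22

E[payout] = (4/9)·3 + (5/9)·16 = 92/9
Expected profit = 92/9 − 4 = 56/9 ≈ $6.22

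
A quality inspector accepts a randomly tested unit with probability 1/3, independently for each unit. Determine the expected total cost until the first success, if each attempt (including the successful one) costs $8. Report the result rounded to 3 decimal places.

$24.000

E[#attempts] = 1/p = 3; E[cost] = 8·3 = 24.
≈ 24.000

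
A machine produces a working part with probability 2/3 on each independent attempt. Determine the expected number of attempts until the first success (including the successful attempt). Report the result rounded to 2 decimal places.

1.50

For a geometric distribution, E[trials] = 1/p = 1/(2/3) = 3/2.
≈ 1.50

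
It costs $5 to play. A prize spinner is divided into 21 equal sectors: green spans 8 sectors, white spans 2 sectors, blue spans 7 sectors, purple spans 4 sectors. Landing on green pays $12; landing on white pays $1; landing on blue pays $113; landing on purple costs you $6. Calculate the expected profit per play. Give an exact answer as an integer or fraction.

E[payout] = (8/21)·12 + (2/21)·1 + (7/21)·113 + (4/21)·(-6) = 865/21
Expected profit = 865/21 − 5 = 760/21

760/21 dollars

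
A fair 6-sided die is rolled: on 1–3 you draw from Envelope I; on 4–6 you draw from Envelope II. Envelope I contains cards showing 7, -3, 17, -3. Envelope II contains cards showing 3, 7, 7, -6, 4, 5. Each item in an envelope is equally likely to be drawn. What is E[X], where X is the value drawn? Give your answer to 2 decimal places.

E[X | Envelope I] = (7 − 3 + 17 − 3)/4 = 9/2
E[X | Envelope II] = (3 + 7 + 7 − 6 + 4 + 5)/6 = 10/3
E[X] = (1/2)·9/2 + (1/2)·10/3 = 47/12 ≈ 3.92

3.92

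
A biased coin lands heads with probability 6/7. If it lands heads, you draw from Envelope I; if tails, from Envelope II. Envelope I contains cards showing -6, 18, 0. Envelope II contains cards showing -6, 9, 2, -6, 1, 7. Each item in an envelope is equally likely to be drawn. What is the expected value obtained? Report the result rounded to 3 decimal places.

3.595

E[X | Envelope I] = (-6 + 18 + 0)/3 = 4
E[X | Envelope II] = (-6 + 9 + 2 − 6 + 1 + 7)/6 = 7/6
E[X] = (6/7)·4 + (1/7)·7/6 = 151/42 ≈ 3.595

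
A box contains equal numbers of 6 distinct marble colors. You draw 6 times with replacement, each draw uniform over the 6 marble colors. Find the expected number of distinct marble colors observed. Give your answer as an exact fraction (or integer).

31031/7776

Let Xⱼ=1 if type j appears at least once. P(Xⱼ=1) = 1 − ((6−1)/6)^6 = 31031/46656.
E[#distinct] = 6·31031/46656 = 31031/7776.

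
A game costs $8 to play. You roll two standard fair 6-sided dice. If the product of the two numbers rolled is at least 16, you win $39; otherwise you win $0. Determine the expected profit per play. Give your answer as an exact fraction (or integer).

47/12 dollars

E[payout] = (25/36)·0 + (11/36)·39 = 143/12
Expected profit = 143/12 − 8 = 47/12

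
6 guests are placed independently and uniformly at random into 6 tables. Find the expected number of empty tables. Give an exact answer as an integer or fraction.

15625/7776

Let Xⱼ=1 if table j is empty. P(Xⱼ=1) = ((6-1)/6)^6 = 15625/46656.
By linearity, E[#empty] = 6·15625/46656 = 15625/7776.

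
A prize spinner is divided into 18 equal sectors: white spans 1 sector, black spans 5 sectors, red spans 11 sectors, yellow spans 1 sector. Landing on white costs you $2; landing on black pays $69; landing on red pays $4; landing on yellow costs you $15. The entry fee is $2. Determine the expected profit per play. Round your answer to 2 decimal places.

E[payout] = (1/18)·(-2) + (5/18)·69 + (11/18)·4 + (1/18)·(-15) = 62/3
Expected profit = 62/3 − 2 = 56/3 ≈ $18.67

$18.67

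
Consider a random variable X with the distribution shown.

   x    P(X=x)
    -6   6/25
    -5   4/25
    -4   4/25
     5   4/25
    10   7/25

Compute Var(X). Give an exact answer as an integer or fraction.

E[X] = (6/25)·(-6) + (4/25)·(-5) + (4/25)·(-4) + (4/25)·5 + (7/25)·10 = 18/25
E[X²] = (6/25)·36 + (4/25)·25 + (4/25)·16 + (4/25)·25 + (7/25)·100 = 236/5
Var(X) = 236/5 − (18/25)² = 29176/625

29176/625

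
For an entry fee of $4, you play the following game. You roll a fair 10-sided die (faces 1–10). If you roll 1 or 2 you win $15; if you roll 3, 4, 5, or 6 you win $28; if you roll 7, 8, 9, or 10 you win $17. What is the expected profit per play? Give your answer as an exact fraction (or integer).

$17

E[payout] = (1/5)·15 + (2/5)·17 + (2/5)·28 = 21
Expected profit = 21 − 4 = 17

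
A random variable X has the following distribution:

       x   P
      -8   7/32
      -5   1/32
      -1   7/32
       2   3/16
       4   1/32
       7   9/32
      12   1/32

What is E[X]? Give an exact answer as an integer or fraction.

E[X] = (7/32)·(-8) + (1/32)·(-5) + (7/32)·(-1) + (3/16)·2 + (1/32)·4 + (9/32)·7 + (1/32)·12
     = 23/32

23/32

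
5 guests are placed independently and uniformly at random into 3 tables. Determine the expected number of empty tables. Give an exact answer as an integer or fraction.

32/81

Let Xⱼ=1 if table j is empty. P(Xⱼ=1) = ((3-1)/3)^5 = 32/243.
By linearity, E[#empty] = 3·32/243 = 32/81.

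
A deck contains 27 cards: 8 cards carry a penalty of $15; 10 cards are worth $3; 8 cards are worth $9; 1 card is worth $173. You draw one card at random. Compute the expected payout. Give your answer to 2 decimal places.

$5.74

E[payout] = (8/27)·(-15) + (10/27)·3 + (8/27)·9 + (1/27)·173 = 155/27
≈ $5.74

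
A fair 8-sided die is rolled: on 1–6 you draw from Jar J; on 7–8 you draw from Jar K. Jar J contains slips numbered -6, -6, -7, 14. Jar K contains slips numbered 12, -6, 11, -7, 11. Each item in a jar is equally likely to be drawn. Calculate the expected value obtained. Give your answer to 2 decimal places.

0.11

E[X | Jar J] = (-6 − 6 − 7 + 14)/4 = -5/4
E[X | Jar K] = (12 − 6 + 11 − 7 + 11)/5 = 21/5
E[X] = (3/4)·(-5/4) + (1/4)·21/5 = 9/80 ≈ 0.11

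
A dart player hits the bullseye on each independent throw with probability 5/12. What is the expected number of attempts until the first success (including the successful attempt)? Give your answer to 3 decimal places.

For a geometric distribution, E[trials] = 1/p = 1/(5/12) = 12/5.
≈ 2.400

2.400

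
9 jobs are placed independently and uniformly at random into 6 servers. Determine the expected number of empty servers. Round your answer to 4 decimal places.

1.1628

Let Xⱼ=1 if server j is empty. P(Xⱼ=1) = ((6-1)/6)^9 = 1953125/10077696.
By linearity, E[#empty] = 6·1953125/10077696 = 1953125/1679616.
≈ 1.1628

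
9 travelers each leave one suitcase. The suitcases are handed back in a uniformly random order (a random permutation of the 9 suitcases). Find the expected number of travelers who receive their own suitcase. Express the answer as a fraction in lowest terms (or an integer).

Let Xᵢ = 1 if person i gets their own suitcase. For each i, P(Xᵢ=1) = 1/9.
By linearity of expectation, E[X₁+…+X_9] = 9·(1/9) = 1.

1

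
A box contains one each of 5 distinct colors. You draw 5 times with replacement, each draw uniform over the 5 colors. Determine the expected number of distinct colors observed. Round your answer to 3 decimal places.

Let Xⱼ=1 if type j appears at least once. P(Xⱼ=1) = 1 − ((5−1)/5)^5 = 2101/3125.
E[#distinct] = 5·2101/3125 = 2101/625.
≈ 3.362

3.362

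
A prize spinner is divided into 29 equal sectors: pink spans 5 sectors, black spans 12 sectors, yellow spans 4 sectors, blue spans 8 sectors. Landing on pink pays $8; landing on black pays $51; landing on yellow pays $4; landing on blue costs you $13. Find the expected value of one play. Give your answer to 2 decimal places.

$19.45

E[payout] = (5/29)·8 + (12/29)·51 + (4/29)·4 + (8/29)·(-13) = 564/29
≈ $19.45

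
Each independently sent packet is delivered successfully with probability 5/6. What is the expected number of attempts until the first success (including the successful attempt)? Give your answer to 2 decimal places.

1.20

For a geometric distribution, E[trials] = 1/p = 1/(5/6) = 6/5.
≈ 1.20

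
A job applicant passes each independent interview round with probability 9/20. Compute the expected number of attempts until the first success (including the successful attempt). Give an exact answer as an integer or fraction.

For a geometric distribution, E[trials] = 1/p = 1/(9/20) = 20/9.

20/9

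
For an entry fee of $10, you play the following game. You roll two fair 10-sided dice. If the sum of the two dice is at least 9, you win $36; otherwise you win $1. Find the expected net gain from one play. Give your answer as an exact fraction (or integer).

81/5 dollars

E[payout] = (7/25)·1 + (18/25)·36 = 131/5
Expected profit = 131/5 − 10 = 81/5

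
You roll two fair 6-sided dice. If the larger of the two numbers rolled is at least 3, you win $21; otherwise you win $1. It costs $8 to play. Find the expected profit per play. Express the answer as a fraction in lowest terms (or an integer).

E[payout] = (1/9)·1 + (8/9)·21 = 169/9
Expected profit = 169/9 − 8 = 97/9

97/9 dollars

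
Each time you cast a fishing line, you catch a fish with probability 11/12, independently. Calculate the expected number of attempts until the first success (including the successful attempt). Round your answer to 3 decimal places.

For a geometric distribution, E[trials] = 1/p = 1/(11/12) = 12/11.
≈ 1.091

1.091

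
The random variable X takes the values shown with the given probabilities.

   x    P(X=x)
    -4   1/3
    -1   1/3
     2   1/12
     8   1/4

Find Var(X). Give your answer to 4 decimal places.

21.7500

E[X] = (1/3)·(-4) + (1/3)·(-1) + (1/12)·2 + (1/4)·8 = 1/2
E[X²] = (1/3)·16 + (1/3)·1 + (1/12)·4 + (1/4)·64 = 22
Var(X) = 22 − (1/2)² = 87/4 ≈ 21.7500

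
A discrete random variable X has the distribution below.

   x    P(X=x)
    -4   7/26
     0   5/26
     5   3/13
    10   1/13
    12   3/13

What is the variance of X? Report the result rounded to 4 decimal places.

37.9290

E[X] = (7/26)·(-4) + (5/26)·0 + (3/13)·5 + (1/13)·10 + (3/13)·12 = 47/13
E[X²] = (7/26)·16 + (5/26)·0 + (3/13)·25 + (1/13)·100 + (3/13)·144 = 51
Var(X) = 51 − (47/13)² = 6410/169 ≈ 37.9290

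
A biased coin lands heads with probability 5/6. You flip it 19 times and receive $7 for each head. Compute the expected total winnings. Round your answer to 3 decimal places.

$110.833

E[#heads] = 19·5/6 = 95/6 (linearity over flips).
E[winnings] = 7·95/6 = 665/6.
≈ 110.833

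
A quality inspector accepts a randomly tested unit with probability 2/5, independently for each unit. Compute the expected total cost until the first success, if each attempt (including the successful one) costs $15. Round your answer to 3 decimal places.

E[#attempts] = 1/p = 5/2; E[cost] = 15·5/2 = 75/2.
≈ 37.500

$37.500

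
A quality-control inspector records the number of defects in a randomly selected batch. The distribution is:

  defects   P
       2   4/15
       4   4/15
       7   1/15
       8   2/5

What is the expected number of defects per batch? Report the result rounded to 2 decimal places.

E[X] = (4/15)·2 + (4/15)·4 + (1/15)·7 + (2/5)·8
     = 79/15 ≈ 5.27

5.27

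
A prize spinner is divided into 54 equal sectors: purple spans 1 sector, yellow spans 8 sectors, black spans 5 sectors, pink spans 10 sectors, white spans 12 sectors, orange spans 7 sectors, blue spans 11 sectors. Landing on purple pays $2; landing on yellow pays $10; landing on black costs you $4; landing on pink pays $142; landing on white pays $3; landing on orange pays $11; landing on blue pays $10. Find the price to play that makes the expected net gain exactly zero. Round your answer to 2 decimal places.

$31.57

E[payout] = (1/54)·2 + (8/54)·10 + (5/54)·(-4) + (10/54)·142 + (12/54)·3 + (7/54)·11 + (11/54)·10 = 1705/54
Fair fee = E[payout] = 1705/54 ≈ $31.57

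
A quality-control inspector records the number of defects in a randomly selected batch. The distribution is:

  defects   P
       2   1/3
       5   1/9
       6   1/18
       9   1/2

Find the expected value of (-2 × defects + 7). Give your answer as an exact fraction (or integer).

E[-2x+7] = (1/3)·3 + (1/9)·(-3) + (1/18)·(-5) + (1/2)·(-11)
     = -46/9

-46/9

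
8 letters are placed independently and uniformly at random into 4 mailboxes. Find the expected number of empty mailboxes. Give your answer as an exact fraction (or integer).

Let Xⱼ=1 if mailbox j is empty. P(Xⱼ=1) = ((4-1)/4)^8 = 6561/65536.
By linearity, E[#empty] = 4·6561/65536 = 6561/16384.

6561/16384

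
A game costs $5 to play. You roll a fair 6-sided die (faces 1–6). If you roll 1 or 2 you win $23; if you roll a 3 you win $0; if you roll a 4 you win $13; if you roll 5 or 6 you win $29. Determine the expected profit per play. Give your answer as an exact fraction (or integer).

E[payout] = (1/6)·0 + (1/6)·13 + (1/3)·23 + (1/3)·29 = 39/2
Expected profit = 39/2 − 5 = 29/2

29/2 dollars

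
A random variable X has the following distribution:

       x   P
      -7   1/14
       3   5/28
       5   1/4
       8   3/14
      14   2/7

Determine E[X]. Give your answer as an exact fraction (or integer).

7

E[X] = (1/14)·(-7) + (5/28)·3 + (1/4)·5 + (3/14)·8 + (2/7)·14
     = 7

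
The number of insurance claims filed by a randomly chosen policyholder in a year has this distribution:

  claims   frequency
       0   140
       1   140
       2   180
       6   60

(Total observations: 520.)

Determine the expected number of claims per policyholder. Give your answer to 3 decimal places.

1.654

Total = 520, so P(claims=0) = 140/520, etc.
E[X] = (7/26)·0 + (7/26)·1 + (9/26)·2 + (3/26)·6
     = 43/26 ≈ 1.654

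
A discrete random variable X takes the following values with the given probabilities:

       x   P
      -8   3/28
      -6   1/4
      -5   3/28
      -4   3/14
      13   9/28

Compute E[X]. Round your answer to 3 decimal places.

0.429

E[X] = (3/28)·(-8) + (1/4)·(-6) + (3/28)·(-5) + (3/14)·(-4) + (9/28)·13
     = 3/7 ≈ 0.429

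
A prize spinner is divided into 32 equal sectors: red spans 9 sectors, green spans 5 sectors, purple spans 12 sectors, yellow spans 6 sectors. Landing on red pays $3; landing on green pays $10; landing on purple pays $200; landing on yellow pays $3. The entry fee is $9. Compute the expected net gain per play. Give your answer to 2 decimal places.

E[payout] = (9/32)·3 + (5/32)·10 + (12/32)·200 + (6/32)·3 = 2495/32
Expected profit = 2495/32 − 9 = 2207/32 ≈ $68.97

$68.97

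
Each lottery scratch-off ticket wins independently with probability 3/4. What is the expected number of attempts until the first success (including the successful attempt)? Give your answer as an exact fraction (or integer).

For a geometric distribution, E[trials] = 1/p = 1/(3/4) = 4/3.

4/3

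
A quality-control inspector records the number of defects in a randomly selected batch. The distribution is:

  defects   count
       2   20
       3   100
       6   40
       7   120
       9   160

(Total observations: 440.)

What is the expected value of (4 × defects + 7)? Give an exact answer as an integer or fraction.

Total = 440, so P(defects=2) = 20/440, etc.
E[4x+7] = (1/22)·15 + (5/22)·19 + (1/11)·31 + (3/11)·35 + (4/11)·43
     = 33

33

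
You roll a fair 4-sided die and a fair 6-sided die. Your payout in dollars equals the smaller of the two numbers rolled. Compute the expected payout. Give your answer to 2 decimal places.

$2.08

Distribution of the smaller of the two numbers rolled: 1 w.p. 3/8, 2 w.p. 7/24, 3 w.p. 5/24, 4 w.p. 1/8
E[payout] = (3/8)·1 + (7/24)·2 + (5/24)·3 + (1/8)·4 = 25/12
≈ $2.08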